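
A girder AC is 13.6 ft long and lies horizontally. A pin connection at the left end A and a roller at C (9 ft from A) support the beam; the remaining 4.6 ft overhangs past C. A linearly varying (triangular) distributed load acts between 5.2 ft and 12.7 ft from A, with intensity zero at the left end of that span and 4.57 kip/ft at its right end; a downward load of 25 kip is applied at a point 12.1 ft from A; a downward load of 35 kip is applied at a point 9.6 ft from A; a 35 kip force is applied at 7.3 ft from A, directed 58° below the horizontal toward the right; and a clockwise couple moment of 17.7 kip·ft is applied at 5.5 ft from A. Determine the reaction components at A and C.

A_x = -18.55 kip, A_y = -9.590 kip, C_y = 116.4 kip

Resultant of the triangular load: ½ × 4.57 × 7.5 = 17.1375 kip, acting at 10.2 ft from A (one-third of the span from the peak).
ΣM about A: C_y·9 − (½·4.57·7.5)·10.2 − 25·12.1 − 35·9.6 − 35·sin58°·7.3 − 17.7 = 0 → C_y = 1047.68/9 = 116.409 ≈ 116.4 kip.
ΣF_y = 0: A_y + 116.409 − ½·4.57·7.5 − 25 − 35 − 35·sin58° = 0 → A_y = -9.590 kip.
ΣF_x = 0: A_x + 35·cos58° = 0 → A_x = -18.55 kip.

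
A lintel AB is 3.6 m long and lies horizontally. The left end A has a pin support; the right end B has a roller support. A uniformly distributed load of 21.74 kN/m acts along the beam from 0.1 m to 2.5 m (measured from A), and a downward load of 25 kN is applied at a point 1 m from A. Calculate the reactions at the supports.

Resultant of the distributed load: 21.74 × 2.4 = 52.176 kN at 1.3 m from A.
Moments about A: B_y·3.6 − (21.74·2.4)·1.3 − 25·1 = 0 → B_y = 92.8288/3.6 = 25.7858 ≈ 25.79 kN.
ΣF_y = 0: A_y + 25.7858 − 21.74·2.4 − 25 = 0 → A_y = 51.39 kN.
ΣF_x = 0: no horizontal applied forces, so A_x = 0.

A_x = 0, A_y = 51.39 kN, B_y = 25.79 kN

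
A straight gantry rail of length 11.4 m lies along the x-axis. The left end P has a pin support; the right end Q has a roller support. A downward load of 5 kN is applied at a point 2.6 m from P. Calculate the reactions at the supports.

ΣM about P: Q_y·11.4 − 5·2.6 = 0 → Q_y = 13/11.4 = 1.14035 ≈ 1.140 kN.
ΣF_y = 0: P_y + 1.14035 − 5 = 0 → P_y = 3.860 kN.
ΣF_x = 0: no horizontal applied forces, so P_x = 0.

P_x = 0, P_y = 3.860 kN, Q_y = 1.140 kN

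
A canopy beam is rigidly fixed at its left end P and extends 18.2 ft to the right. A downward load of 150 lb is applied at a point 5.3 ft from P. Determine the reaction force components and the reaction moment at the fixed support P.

ΣF_x = 0: P_x = 0.
ΣF_y = 0: P_y − 150 = 0 → P_y = 150.0 lb.
ΣM about P: M_P − 150·5.3 = 0 → M_P = 795.0 lb·ft.

P_x = 0, P_y = 150.0 lb, M_P = 795.0 lb·ft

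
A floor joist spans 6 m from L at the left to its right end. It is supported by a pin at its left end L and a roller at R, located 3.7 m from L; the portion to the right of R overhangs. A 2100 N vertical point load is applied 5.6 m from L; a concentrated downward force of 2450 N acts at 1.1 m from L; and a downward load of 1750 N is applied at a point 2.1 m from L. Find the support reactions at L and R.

Taking moments about L: R_y·3.7 − 2100·5.6 − 2450·1.1 − 1750·2.1 = 0 → R_y = 18130/3.7 = 4900 N.
ΣF_y = 0: L_y + 4900 − 2100 − 2450 − 1750 = 0 → L_y = 1400 N.
ΣF_x = 0: no horizontal applied forces, so L_x = 0.

L_x = 0, L_y = 1400 N, R_y = 4900 N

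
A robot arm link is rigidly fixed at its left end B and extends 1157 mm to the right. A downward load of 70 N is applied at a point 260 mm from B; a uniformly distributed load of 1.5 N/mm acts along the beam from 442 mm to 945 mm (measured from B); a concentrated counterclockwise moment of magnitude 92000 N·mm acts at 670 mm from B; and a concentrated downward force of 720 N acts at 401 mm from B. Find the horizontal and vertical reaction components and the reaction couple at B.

Resultant of the distributed load: 1.5 × 503 = 754.5 N at 693.5 mm from B.
ΣF_x = 0: B_x = 0.
ΣF_y = 0: B_y − 70 − 1.5·503 − 720 = 0 → B_y = 1544 N.
ΣM about B: M_B − 70·260 − (1.5·503)·693.5 + 92000 − 720·401 = 0 → M_B = 738200 N·mm.

B_x = 0, B_y = 1544 N, M_B = 738200 N·mm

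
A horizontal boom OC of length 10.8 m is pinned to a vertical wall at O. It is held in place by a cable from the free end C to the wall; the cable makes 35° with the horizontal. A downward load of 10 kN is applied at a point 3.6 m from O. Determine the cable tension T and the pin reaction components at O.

T = 5.811 kN, O_x = 4.760 kN, O_y = 6.667 kN

ΣM about O: T·sin35°·10.8 − 10·3.6 = 0 → T = 36/(10.8·0.573576) = 5.81149 ≈ 5.811 kN.
ΣF_x = 0: O_x − T·cos35° = 0 → O_x = 5.81149 × 0.819152 = 4.760 kN.
ΣF_y = 0: O_y + T·sin35° − 10 = 0 → O_y = 10 − 5.81149 × 0.573576 = 6.667 kN.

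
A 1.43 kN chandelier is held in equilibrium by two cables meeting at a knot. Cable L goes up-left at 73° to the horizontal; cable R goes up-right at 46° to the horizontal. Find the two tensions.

T_L = 1.136 kN, T_R = 0.4780 kN

ΣF_x = 0: −T_L·cos73° + T_R·cos46° = 0 → T_R = 0.420886·T_L.
ΣF_y = 0: T_L·sin73° + T_R·sin46° = 1.43.
Substitute: T_L·(0.956305 + 0.420886·0.71934) = 1.43 → T_L = 1.13576 ≈ 1.136 kN.
Then T_R = 0.420886 × 1.13576 = 0.4780 kN.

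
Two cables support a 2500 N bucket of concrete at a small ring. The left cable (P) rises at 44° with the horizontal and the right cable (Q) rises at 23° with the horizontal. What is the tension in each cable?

ΣF_x = 0: −T_P·cos44° + T_Q·cos23° = 0 → T_Q = 0.781462·T_P.
ΣF_y = 0: T_P·sin44° + T_Q·sin23° = 2500.
Substitute: T_P·(0.694658 + 0.781462·0.390731) = 2500 → T_P = 2500 N.
Then T_Q = 0.781462 × 2500 = 1954 N.

T_P = 2500 N, T_Q = 1954 N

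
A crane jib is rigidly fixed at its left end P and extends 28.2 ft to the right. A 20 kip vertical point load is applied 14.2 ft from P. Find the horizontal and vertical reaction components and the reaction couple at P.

ΣF_x = 0: P_x = 0.
ΣF_y = 0: P_y − 20 = 0 → P_y = 20.00 kip.
ΣM about P: M_P − 20·14.2 = 0 → M_P = 284.0 kip·ft.

P_x = 0, P_y = 20.00 kip, M_P = 284.0 kip·ft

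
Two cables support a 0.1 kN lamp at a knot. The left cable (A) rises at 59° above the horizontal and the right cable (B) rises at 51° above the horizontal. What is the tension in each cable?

T_A = 0.06697 kN, T_B = 0.05481 kN

ΣF_x = 0: −T_A·cos59° + T_B·cos51° = 0 → T_B = 0.818404·T_A.
ΣF_y = 0: T_A·sin59° + T_B·sin51° = 0.1.
Substitute: T_A·(0.857167 + 0.818404·0.777146) = 0.1 → T_A = 0.0669709 ≈ 0.06697 kN.
Then T_B = 0.818404 × 0.0669709 = 0.05481 kN.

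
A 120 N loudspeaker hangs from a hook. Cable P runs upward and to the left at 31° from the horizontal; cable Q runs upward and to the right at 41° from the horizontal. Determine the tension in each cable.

ΣF_x = 0: −T_P·cos31° + T_Q·cos41° = 0 → T_Q = 1.13576·T_P.
ΣF_y = 0: T_P·sin31° + T_Q·sin41° = 120.
Substitute: T_P·(0.515038 + 1.13576·0.656059) = 120 → T_P = 95.2257 ≈ 95.23 N.
Then T_Q = 1.13576 × 95.2257 = 108.2 N.

T_P = 95.23 N, T_Q = 108.2 N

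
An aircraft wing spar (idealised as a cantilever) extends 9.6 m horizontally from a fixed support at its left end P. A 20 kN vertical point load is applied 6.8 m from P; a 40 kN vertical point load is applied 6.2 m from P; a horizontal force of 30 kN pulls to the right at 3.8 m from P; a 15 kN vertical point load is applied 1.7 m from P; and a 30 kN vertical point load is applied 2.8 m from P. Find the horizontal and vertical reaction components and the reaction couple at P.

P_x = -30.00 kN, P_y = 105.0 kN, M_P = 493.5 kN·m

ΣF_x = 0: P_x + 30 = 0 → P_x = -30.00 kN.
ΣF_y = 0: P_y − 20 − 40 − 15 − 30 = 0 → P_y = 105.0 kN.
ΣM about P: M_P − 20·6.8 − 40·6.2 − 15·1.7 − 30·2.8 = 0 → M_P = 493.5 kN·m.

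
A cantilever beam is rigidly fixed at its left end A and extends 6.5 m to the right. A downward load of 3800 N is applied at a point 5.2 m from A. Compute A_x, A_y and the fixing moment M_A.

ΣF_x = 0: A_x = 0.
ΣF_y = 0: A_y − 3800 = 0 → A_y = 3800 N.
ΣM about A: M_A − 3800·5.2 = 0 → M_A = 19760 N·m.

A_x = 0, A_y = 3800 N, M_A = 19760 N·m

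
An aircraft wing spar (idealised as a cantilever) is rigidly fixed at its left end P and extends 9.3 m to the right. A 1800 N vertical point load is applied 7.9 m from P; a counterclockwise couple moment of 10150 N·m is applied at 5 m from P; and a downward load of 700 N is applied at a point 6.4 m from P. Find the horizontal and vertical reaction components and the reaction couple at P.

P_x = 0, P_y = 2500 N, M_P = 8550 N·m

ΣF_x = 0: P_x = 0.
ΣF_y = 0: P_y − 1800 − 700 = 0 → P_y = 2500 N.
ΣM about P: M_P − 1800·7.9 + 10150 − 700·6.4 = 0 → M_P = 8550 N·m.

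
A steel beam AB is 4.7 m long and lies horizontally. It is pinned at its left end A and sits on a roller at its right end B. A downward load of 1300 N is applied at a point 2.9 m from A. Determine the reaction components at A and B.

Taking moments about A: B_y·4.7 − 1300·2.9 = 0 → B_y = 3770/4.7 = 802.128 ≈ 802.1 N.
ΣF_y = 0: A_y + 802.128 − 1300 = 0 → A_y = 497.9 N.
ΣF_x = 0: no horizontal applied forces, so A_x = 0.

A_x = 0, A_y = 497.9 N, B_y = 802.1 N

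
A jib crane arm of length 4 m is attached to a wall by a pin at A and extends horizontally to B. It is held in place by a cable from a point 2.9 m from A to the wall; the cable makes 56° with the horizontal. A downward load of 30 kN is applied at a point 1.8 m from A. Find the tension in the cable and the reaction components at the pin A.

T = 22.46 kN, A_x = 12.56 kN, A_y = 11.38 kN

ΣM about A: T·sin56°·2.9 − 30·1.8 = 0 → T = 54/(2.9·0.829038) = 22.4606 ≈ 22.46 kN.
ΣF_x = 0: A_x − T·cos56° = 0 → A_x = 22.4606 × 0.559193 = 12.56 kN.
ΣF_y = 0: A_y + T·sin56° − 30 = 0 → A_y = 30 − 22.4606 × 0.829038 = 11.38 kN.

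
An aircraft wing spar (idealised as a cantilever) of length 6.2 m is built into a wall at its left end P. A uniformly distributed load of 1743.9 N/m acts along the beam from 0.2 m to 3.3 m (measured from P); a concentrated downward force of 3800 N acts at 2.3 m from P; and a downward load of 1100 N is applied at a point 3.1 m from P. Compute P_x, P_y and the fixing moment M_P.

Resultant of the distributed load: 1743.9 × 3.1 = 5406.09 N at 1.75 m from P.
ΣF_x = 0: P_x = 0.
ΣF_y = 0: P_y − 1743.9·3.1 − 3800 − 1100 = 0 → P_y = 10310 N.
ΣM about P: M_P − (1743.9·3.1)·1.75 − 3800·2.3 − 1100·3.1 = 0 → M_P = 21610 N·m.

P_x = 0, P_y = 10310 N, M_P = 21610 N·m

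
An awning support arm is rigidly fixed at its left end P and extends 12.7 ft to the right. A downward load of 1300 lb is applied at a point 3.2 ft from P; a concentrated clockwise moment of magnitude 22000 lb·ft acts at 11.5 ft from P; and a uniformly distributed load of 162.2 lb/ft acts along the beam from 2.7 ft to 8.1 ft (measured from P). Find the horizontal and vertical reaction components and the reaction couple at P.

P_x = 0, P_y = 2176 lb, M_P = 30890 lb·ft

Resultant of the distributed load: 162.2 × 5.4 = 875.88 lb at 5.4 ft from P.
ΣF_x = 0: P_x = 0.
ΣF_y = 0: P_y − 1300 − 162.2·5.4 = 0 → P_y = 2176 lb.
ΣM about P: M_P − 1300·3.2 − 22000 − (162.2·5.4)·5.4 = 0 → M_P = 30890 lb·ft.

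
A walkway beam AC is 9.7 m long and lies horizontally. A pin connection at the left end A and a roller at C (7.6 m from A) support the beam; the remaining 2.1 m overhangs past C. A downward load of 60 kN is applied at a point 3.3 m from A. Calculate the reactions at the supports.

A_x = 0, A_y = 33.95 kN, C_y = 26.05 kN

Taking moments about A: C_y·7.6 − 60·3.3 = 0 → C_y = 198/7.6 = 26.0526 ≈ 26.05 kN.
ΣF_y = 0: A_y + 26.0526 − 60 = 0 → A_y = 33.95 kN.
ΣF_x = 0: no horizontal applied forces, so A_x = 0.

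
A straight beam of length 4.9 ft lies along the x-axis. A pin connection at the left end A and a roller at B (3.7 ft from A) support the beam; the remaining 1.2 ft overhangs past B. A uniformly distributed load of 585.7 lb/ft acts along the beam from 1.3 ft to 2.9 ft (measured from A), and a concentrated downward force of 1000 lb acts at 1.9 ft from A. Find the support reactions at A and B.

A_x = 0, A_y = 891.7 lb, B_y = 1045 lb

Resultant of the distributed load: 585.7 × 1.6 = 937.12 lb at 2.1 ft from A.
Taking moments about A: B_y·3.7 − (585.7·1.6)·2.1 − 1000·1.9 = 0 → B_y = 3867.952/3.7 = 1045.39 ≈ 1045 lb.
ΣF_y = 0: A_y + 1045.39 − 585.7·1.6 − 1000 = 0 → A_y = 891.7 lb.
ΣF_x = 0: no horizontal applied forces, so A_x = 0.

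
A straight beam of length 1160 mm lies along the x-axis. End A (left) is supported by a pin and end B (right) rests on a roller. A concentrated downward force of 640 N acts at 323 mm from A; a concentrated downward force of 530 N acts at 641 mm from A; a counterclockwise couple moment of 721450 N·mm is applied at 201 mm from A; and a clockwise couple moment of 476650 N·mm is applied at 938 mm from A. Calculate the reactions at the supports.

ΣM about A: B_y·1160 − 640·323 − 530·641 + 721450 − 476650 = 0 → B_y = 301650/1160 = 260.043 ≈ 260.0 N.
ΣF_y = 0: A_y + 260.043 − 640 − 530 = 0 → A_y = 910.0 N.
ΣF_x = 0: no horizontal applied forces, so A_x = 0.

A_x = 0, A_y = 910.0 N, B_y = 260.0 N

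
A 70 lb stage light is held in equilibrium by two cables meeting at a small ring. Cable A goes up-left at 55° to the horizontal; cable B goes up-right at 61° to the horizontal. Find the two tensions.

T_A = 37.76 lb, T_B = 44.67 lb

ΣF_x = 0: −T_A·cos55° + T_B·cos61° = 0 → T_B = 1.1831·T_A.
ΣF_y = 0: T_A·sin55° + T_B·sin61° = 70.
Substitute: T_A·(0.819152 + 1.1831·0.87462) = 70 → T_A = 37.7579 ≈ 37.76 lb.
Then T_B = 1.1831 × 37.7579 = 44.67 lb.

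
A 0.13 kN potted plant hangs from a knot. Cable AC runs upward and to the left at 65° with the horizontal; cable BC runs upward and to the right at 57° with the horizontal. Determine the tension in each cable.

ΣF_x = 0: −T_AC·cos65° + T_BC·cos57° = 0 → T_BC = 0.77596·T_AC.
ΣF_y = 0: T_AC·sin65° + T_BC·sin57° = 0.13.
Substitute: T_AC·(0.906308 + 0.77596·0.838671) = 0.13 → T_AC = 0.0834894 ≈ 0.08349 kN.
Then T_BC = 0.77596 × 0.0834894 = 0.06478 kN.

T_AC = 0.08349 kN, T_BC = 0.06478 kN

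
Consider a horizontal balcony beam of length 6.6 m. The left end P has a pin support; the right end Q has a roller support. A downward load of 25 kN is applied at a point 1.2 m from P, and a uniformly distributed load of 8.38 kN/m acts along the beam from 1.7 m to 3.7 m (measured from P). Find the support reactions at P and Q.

Resultant of the distributed load: 8.38 × 2 = 16.76 kN at 2.7 m from P.
Moments about P: Q_y·6.6 − 25·1.2 − (8.38·2)·2.7 = 0 → Q_y = 75.252/6.6 = 11.4018 ≈ 11.40 kN.
ΣF_y = 0: P_y + 11.4018 − 25 − 8.38·2 = 0 → P_y = 30.36 kN.
ΣF_x = 0: no horizontal applied forces, so P_x = 0.

P_x = 0, P_y = 30.36 kN, Q_y = 11.40 kN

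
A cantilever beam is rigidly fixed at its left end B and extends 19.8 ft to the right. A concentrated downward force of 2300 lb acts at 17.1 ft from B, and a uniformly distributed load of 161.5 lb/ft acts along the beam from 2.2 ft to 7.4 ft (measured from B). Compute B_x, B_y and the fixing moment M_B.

B_x = 0, B_y = 3140 lb, M_B = 43360 lb·ft

Resultant of the distributed load: 161.5 × 5.2 = 839.8 lb at 4.8 ft from B.
ΣF_x = 0: B_x = 0.
ΣF_y = 0: B_y − 2300 − 161.5·5.2 = 0 → B_y = 3140 lb.
ΣM about B: M_B − 2300·17.1 − (161.5·5.2)·4.8 = 0 → M_B = 43360 lb·ft.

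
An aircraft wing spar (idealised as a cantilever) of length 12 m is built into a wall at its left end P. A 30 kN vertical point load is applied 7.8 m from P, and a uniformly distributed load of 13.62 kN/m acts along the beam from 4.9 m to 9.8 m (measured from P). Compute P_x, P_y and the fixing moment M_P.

Resultant of the distributed load: 13.62 × 4.9 = 66.738 kN at 7.35 m from P.
ΣF_x = 0: P_x = 0.
ΣF_y = 0: P_y − 30 − 13.62·4.9 = 0 → P_y = 96.74 kN.
ΣM about P: M_P − 30·7.8 − (13.62·4.9)·7.35 = 0 → M_P = 724.5 kN·m.

P_x = 0, P_y = 96.74 kN, M_P = 724.5 kN·m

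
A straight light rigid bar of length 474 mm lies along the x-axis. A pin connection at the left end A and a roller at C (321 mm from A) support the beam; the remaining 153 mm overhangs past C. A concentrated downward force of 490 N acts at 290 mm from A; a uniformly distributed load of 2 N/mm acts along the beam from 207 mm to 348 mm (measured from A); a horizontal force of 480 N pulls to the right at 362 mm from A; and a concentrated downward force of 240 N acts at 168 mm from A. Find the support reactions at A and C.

Resultant of the distributed load: 2 × 141 = 282 N at 277.5 mm from A.
Taking moments about A: C_y·321 − 490·290 − (2·141)·277.5 − 240·168 = 0 → C_y = 260675/321 = 812.072 ≈ 812.1 N.
ΣF_y = 0: A_y + 812.072 − 490 − 2·141 − 240 = 0 → A_y = 199.9 N.
ΣF_x = 0: A_x + 480 = 0 → A_x = -480.0 N.

A_x = -480.0 N, A_y = 199.9 N, C_y = 812.1 N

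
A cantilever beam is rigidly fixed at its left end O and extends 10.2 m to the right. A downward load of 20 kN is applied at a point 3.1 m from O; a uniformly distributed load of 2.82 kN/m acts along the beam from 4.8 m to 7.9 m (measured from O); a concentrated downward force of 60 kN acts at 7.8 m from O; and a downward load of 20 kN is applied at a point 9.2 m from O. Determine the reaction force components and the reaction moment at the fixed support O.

Resultant of the distributed load: 2.82 × 3.1 = 8.742 kN at 6.35 m from O.
ΣF_x = 0: O_x = 0.
ΣF_y = 0: O_y − 20 − 2.82·3.1 − 60 − 20 = 0 → O_y = 108.7 kN.
ΣM about O: M_O − 20·3.1 − (2.82·3.1)·6.35 − 60·7.8 − 20·9.2 = 0 → M_O = 769.5 kN·m.

O_x = 0, O_y = 108.7 kN, M_O = 769.5 kN·m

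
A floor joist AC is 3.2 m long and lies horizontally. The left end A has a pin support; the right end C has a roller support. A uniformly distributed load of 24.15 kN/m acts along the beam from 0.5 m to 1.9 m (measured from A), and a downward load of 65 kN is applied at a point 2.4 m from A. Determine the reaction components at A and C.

Resultant of the distributed load: 24.15 × 1.4 = 33.81 kN at 1.2 m from A.
Taking moments about A: C_y·3.2 − (24.15·1.4)·1.2 − 65·2.4 = 0 → C_y = 196.572/3.2 = 61.4288 ≈ 61.43 kN.
ΣF_y = 0: A_y + 61.4288 − 24.15·1.4 − 65 = 0 → A_y = 37.38 kN.
ΣF_x = 0: no horizontal applied forces, so A_x = 0.

A_x = 0, A_y = 37.38 kN, C_y = 61.43 kN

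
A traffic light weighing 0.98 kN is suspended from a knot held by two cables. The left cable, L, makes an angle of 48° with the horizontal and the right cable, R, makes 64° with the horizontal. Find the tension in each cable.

T_L = 0.4633 kN, T_R = 0.7072 kN

ΣF_x = 0: −T_L·cos48° + T_R·cos64° = 0 → T_R = 1.5264·T_L.
ΣF_y = 0: T_L·sin48° + T_R·sin64° = 0.98.
Substitute: T_L·(0.743145 + 1.5264·0.898794) = 0.98 → T_L = 0.463343 ≈ 0.4633 kN.
Then T_R = 1.5264 × 0.463343 = 0.7072 kN.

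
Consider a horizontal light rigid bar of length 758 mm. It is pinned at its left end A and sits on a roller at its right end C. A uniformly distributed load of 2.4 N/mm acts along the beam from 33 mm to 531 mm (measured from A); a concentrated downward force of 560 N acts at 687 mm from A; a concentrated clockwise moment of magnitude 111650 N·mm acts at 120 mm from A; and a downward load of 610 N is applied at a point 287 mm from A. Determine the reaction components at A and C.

A_x = 0, A_y = 1035 N, C_y = 1330 N

Resultant of the distributed load: 2.4 × 498 = 1195.2 N at 282 mm from A.
Taking moments about A: C_y·758 − (2.4·498)·282 − 560·687 − 111650 − 610·287 = 0 → C_y = 1008486.4/758 = 1330.46 ≈ 1330 N.
ΣF_y = 0: A_y + 1330.46 − 2.4·498 − 560 − 610 = 0 → A_y = 1035 N.
ΣF_x = 0: no horizontal applied forces, so A_x = 0.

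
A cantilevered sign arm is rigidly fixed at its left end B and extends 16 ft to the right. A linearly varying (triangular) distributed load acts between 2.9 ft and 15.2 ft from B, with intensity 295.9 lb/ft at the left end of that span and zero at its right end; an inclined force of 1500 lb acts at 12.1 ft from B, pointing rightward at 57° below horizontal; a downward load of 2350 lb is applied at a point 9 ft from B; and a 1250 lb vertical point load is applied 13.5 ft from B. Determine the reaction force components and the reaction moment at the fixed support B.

Resultant of the triangular load: ½ × 295.9 × 12.3 = 1819.785 lb, acting at 7 ft from B (one-third of the span from the peak).
ΣF_x = 0: B_x + 1500·cos57° = 0 → B_x = -817.0 lb.
ΣF_y = 0: B_y − ½·295.9·12.3 − 1500·sin57° − 2350 − 1250 = 0 → B_y = 6678 lb.
ΣM about B: M_B − (½·295.9·12.3)·7 − 1500·sin57°·12.1 − 2350·9 − 1250·13.5 = 0 → M_B = 65990 lb·ft.

B_x = -817.0 lb, B_y = 6678 lb, M_B = 65990 lb·ft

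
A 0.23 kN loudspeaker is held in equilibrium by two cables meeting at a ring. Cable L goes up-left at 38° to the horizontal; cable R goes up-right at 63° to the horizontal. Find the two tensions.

ΣF_x = 0: −T_L·cos38° + T_R·cos63° = 0 → T_R = 1.73574·T_L.
ΣF_y = 0: T_L·sin38° + T_R·sin63° = 0.23.
Substitute: T_L·(0.615661 + 1.73574·0.891007) = 0.23 → T_L = 0.106372 ≈ 0.1064 kN.
Then T_R = 1.73574 × 0.106372 = 0.1846 kN.

T_L = 0.1064 kN, T_R = 0.1846 kN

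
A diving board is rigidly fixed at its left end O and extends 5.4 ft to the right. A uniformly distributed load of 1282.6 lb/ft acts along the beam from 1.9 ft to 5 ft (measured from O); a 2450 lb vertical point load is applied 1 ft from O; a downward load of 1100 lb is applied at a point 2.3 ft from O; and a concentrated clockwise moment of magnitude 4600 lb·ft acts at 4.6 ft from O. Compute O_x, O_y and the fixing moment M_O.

O_x = 0, O_y = 7526 lb, M_O = 23300 lb·ft

Resultant of the distributed load: 1282.6 × 3.1 = 3976.06 lb at 3.45 ft from O.
ΣF_x = 0: O_x = 0.
ΣF_y = 0: O_y − 1282.6·3.1 − 2450 − 1100 = 0 → O_y = 7526 lb.
ΣM about O: M_O − (1282.6·3.1)·3.45 − 2450·1 − 1100·2.3 − 4600 = 0 → M_O = 23300 lb·ft.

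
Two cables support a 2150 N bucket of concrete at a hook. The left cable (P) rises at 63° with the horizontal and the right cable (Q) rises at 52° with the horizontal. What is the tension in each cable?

ΣF_x = 0: −T_P·cos63° + T_Q·cos52° = 0 → T_Q = 0.737403·T_P.
ΣF_y = 0: T_P·sin63° + T_Q·sin52° = 2150.
Substitute: T_P·(0.891007 + 0.737403·0.788011) = 2150 → T_P = 1460.51 ≈ 1461 N.
Then T_Q = 0.737403 × 1460.51 = 1077 N.

T_P = 1461 N, T_Q = 1077 N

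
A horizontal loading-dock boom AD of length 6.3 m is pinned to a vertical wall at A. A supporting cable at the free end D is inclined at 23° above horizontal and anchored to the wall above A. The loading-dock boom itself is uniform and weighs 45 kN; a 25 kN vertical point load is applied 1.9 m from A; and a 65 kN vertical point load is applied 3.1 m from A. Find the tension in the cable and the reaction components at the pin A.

ΣM about A: T·sin23°·6.3 − 45·3.15 − 25·1.9 − 65·3.1 = 0 → T = 390.75/(6.3·0.390731) = 158.738 ≈ 158.7 kN.
ΣF_x = 0: A_x − T·cos23° = 0 → A_x = 158.738 × 0.920505 = 146.1 kN.
ΣF_y = 0: A_y + T·sin23° − 45 − 25 − 65 = 0 → A_y = 135 − 158.738 × 0.390731 = 72.98 kN.

T = 158.7 kN, A_x = 146.1 kN, A_y = 72.98 kN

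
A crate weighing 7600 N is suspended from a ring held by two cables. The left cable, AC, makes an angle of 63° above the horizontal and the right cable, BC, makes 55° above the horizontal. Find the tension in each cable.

T_AC = 4937 N, T_BC = 3908 N

ΣF_x = 0: −T_AC·cos63° + T_BC·cos55° = 0 → T_BC = 0.791508·T_AC.
ΣF_y = 0: T_AC·sin63° + T_BC·sin55° = 7600.
Substitute: T_AC·(0.891007 + 0.791508·0.819152) = 7600 → T_AC = 4937.08 ≈ 4937 N.
Then T_BC = 0.791508 × 4937.08 = 3908 N.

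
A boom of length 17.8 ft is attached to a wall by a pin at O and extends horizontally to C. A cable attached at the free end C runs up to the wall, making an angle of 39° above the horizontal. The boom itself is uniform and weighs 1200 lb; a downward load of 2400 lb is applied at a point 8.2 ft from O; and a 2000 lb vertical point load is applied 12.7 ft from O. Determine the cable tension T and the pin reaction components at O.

T = 4978 lb, O_x = 3868 lb, O_y = 2467 lb

ΣM about O: T·sin39°·17.8 − 1200·8.9 − 2400·8.2 − 2000·12.7 = 0 → T = 55760/(17.8·0.62932) = 4977.73 ≈ 4978 lb.
ΣF_x = 0: O_x − T·cos39° = 0 → O_x = 4977.73 × 0.777146 = 3868 lb.
ΣF_y = 0: O_y + T·sin39° − 1200 − 2400 − 2000 = 0 → O_y = 5600 − 4977.73 × 0.62932 = 2467 lb.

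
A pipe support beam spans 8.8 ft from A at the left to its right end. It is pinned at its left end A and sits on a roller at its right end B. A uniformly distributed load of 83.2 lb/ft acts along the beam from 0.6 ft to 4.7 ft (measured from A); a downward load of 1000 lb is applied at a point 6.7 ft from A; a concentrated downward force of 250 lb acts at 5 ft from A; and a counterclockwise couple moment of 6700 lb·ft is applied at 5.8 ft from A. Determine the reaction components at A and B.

A_x = 0, A_y = 1346 lb, B_y = 244.8 lb

Resultant of the distributed load: 83.2 × 4.1 = 341.12 lb at 2.65 ft from A.
Taking moments about A: B_y·8.8 − (83.2·4.1)·2.65 − 1000·6.7 − 250·5 + 6700 = 0 → B_y = 2153.968/8.8 = 244.769 ≈ 244.8 lb.
ΣF_y = 0: A_y + 244.769 − 83.2·4.1 − 1000 − 250 = 0 → A_y = 1346 lb.
ΣF_x = 0: no horizontal applied forces, so A_x = 0.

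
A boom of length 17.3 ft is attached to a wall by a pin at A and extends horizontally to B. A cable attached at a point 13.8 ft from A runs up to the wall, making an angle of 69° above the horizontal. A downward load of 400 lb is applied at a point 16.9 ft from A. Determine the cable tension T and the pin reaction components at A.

ΣM about A: T·sin69°·13.8 − 400·16.9 = 0 → T = 6760/(13.8·0.93358) = 524.706 ≈ 524.7 lb.
ΣF_x = 0: A_x − T·cos69° = 0 → A_x = 524.706 × 0.358368 = 188.0 lb.
ΣF_y = 0: A_y + T·sin69° − 400 = 0 → A_y = 400 − 524.706 × 0.93358 = -89.86 lb.

T = 524.7 lb, A_x = 188.0 lb, A_y = -89.86 lb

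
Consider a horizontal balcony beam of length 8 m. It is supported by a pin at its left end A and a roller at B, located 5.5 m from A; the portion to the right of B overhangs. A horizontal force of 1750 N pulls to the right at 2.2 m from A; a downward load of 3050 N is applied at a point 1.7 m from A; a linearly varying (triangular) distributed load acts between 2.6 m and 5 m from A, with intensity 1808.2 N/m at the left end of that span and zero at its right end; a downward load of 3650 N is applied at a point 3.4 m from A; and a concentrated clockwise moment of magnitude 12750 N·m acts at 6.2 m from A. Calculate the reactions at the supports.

Resultant of the triangular load: ½ × 1808.2 × 2.4 = 2169.84 N, acting at 3.4 m from A (one-third of the span from the peak).
ΣM about A: B_y·5.5 − 3050·1.7 − (½·1808.2·2.4)·3.4 − 3650·3.4 − 12750 = 0 → B_y = 37722.456/5.5 = 6858.63 ≈ 6859 N.
ΣF_y = 0: A_y + 6858.63 − 3050 − ½·1808.2·2.4 − 3650 = 0 → A_y = 2011 N.
ΣF_x = 0: A_x + 1750 = 0 → A_x = -1750 N.

A_x = -1750 N, A_y = 2011 N, B_y = 6859 N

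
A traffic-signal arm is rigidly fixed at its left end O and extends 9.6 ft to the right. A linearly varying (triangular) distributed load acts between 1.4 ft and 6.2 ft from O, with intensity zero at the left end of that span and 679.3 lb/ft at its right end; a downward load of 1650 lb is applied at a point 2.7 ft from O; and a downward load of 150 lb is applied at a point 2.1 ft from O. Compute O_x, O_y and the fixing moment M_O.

O_x = 0, O_y = 3430 lb, M_O = 12270 lb·ft

Resultant of the triangular load: ½ × 679.3 × 4.8 = 1630.32 lb, acting at 4.6 ft from O (one-third of the span from the peak).
ΣF_x = 0: O_x = 0.
ΣF_y = 0: O_y − ½·679.3·4.8 − 1650 − 150 = 0 → O_y = 3430 lb.
ΣM about O: M_O − (½·679.3·4.8)·4.6 − 1650·2.7 − 150·2.1 = 0 → M_O = 12270 lb·ft.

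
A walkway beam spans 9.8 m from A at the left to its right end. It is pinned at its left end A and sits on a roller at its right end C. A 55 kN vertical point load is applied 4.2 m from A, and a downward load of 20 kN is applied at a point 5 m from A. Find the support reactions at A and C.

Moments about A: C_y·9.8 − 55·4.2 − 20·5 = 0 → C_y = 331/9.8 = 33.7755 ≈ 33.78 kN.
ΣF_y = 0: A_y + 33.7755 − 55 − 20 = 0 → A_y = 41.22 kN.
ΣF_x = 0: no horizontal applied forces, so A_x = 0.

A_x = 0, A_y = 41.22 kN, C_y = 33.78 kN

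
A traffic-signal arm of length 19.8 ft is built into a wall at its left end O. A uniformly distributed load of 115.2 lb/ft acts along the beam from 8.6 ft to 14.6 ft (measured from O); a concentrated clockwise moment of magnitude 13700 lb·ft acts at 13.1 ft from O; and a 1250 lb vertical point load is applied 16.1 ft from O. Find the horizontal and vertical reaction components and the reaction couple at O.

O_x = 0, O_y = 1941 lb, M_O = 41840 lb·ft

Resultant of the distributed load: 115.2 × 6 = 691.2 lb at 11.6 ft from O.
ΣF_x = 0: O_x = 0.
ΣF_y = 0: O_y − 115.2·6 − 1250 = 0 → O_y = 1941 lb.
ΣM about O: M_O − (115.2·6)·11.6 − 13700 − 1250·16.1 = 0 → M_O = 41840 lb·ft.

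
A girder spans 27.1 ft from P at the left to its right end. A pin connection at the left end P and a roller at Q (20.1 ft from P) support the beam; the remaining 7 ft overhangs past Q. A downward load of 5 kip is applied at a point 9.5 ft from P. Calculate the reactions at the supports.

ΣM about P: Q_y·20.1 − 5·9.5 = 0 → Q_y = 47.5/20.1 = 2.36318 ≈ 2.363 kip.
ΣF_y = 0: P_y + 2.36318 − 5 = 0 → P_y = 2.637 kip.
ΣF_x = 0: no horizontal applied forces, so P_x = 0.

P_x = 0, P_y = 2.637 kip, Q_y = 2.363 kip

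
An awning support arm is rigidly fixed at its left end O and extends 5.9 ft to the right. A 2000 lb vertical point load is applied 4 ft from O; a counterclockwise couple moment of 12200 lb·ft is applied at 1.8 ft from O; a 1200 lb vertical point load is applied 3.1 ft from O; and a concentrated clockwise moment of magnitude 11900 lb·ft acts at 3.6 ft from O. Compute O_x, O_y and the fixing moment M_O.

ΣF_x = 0: O_x = 0.
ΣF_y = 0: O_y − 2000 − 1200 = 0 → O_y = 3200 lb.
ΣM about O: M_O − 2000·4 + 12200 − 1200·3.1 − 11900 = 0 → M_O = 11420 lb·ft.

O_x = 0, O_y = 3200 lb, M_O = 11420 lb·ft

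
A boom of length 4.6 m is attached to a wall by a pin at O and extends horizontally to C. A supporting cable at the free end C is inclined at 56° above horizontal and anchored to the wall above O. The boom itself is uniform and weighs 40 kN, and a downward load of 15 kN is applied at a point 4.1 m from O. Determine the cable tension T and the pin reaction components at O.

ΣM about O: T·sin56°·4.6 − 40·2.3 − 15·4.1 = 0 → T = 153.5/(4.6·0.829038) = 40.2509 ≈ 40.25 kN.
ΣF_x = 0: O_x − T·cos56° = 0 → O_x = 40.2509 × 0.559193 = 22.51 kN.
ΣF_y = 0: O_y + T·sin56° − 40 − 15 = 0 → O_y = 55 − 40.2509 × 0.829038 = 21.63 kN.

T = 40.25 kN, O_x = 22.51 kN, O_y = 21.63 kN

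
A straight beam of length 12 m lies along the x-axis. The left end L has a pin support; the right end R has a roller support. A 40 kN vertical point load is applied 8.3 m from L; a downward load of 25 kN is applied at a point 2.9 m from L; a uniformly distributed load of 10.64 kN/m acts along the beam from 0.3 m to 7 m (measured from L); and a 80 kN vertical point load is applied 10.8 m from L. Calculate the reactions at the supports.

L_x = 0, L_y = 88.90 kN, R_y = 127.4 kN

Resultant of the distributed load: 10.64 × 6.7 = 71.288 kN at 3.65 m from L.
ΣM about L: R_y·12 − 40·8.3 − 25·2.9 − (10.64·6.7)·3.65 − 80·10.8 = 0 → R_y = 1528.7012/12 = 127.392 ≈ 127.4 kN.
ΣF_y = 0: L_y + 127.392 − 40 − 25 − 10.64·6.7 − 80 = 0 → L_y = 88.90 kN.
ΣF_x = 0: no horizontal applied forces, so L_x = 0.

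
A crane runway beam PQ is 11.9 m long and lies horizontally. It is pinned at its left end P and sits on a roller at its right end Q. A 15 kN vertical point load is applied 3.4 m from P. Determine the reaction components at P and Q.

Moments about P: Q_y·11.9 − 15·3.4 = 0 → Q_y = 51/11.9 = 4.28571 ≈ 4.286 kN.
ΣF_y = 0: P_y + 4.28571 − 15 = 0 → P_y = 10.71 kN.
ΣF_x = 0: no horizontal applied forces, so P_x = 0.

P_x = 0, P_y = 10.71 kN, Q_y = 4.286 kN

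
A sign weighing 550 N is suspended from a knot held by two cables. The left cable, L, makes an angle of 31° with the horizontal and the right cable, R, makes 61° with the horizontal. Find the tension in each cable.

ΣF_x = 0: −T_L·cos31° + T_R·cos61° = 0 → T_R = 1.76805·T_L.
ΣF_y = 0: T_L·sin31° + T_R·sin61° = 550.
Substitute: T_L·(0.515038 + 1.76805·0.87462) = 550 → T_L = 266.808 ≈ 266.8 N.
Then T_R = 1.76805 × 266.808 = 471.7 N.

T_L = 266.8 N, T_R = 471.7 N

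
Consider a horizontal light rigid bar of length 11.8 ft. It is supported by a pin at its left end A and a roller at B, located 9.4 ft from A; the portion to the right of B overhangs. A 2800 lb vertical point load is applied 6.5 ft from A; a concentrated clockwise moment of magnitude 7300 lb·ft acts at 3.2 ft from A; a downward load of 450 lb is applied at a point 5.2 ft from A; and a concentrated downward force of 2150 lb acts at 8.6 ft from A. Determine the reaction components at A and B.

A_x = 0, A_y = 471.3 lb, B_y = 4929 lb

ΣM about A: B_y·9.4 − 2800·6.5 − 7300 − 450·5.2 − 2150·8.6 = 0 → B_y = 46330/9.4 = 4928.72 ≈ 4929 lb.
ΣF_y = 0: A_y + 4928.72 − 2800 − 450 − 2150 = 0 → A_y = 471.3 lb.
ΣF_x = 0: no horizontal applied forces, so A_x = 0.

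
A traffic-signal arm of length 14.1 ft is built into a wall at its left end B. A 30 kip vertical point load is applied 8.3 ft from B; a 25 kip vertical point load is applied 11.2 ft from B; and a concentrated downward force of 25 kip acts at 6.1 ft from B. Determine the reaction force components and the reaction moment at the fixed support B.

ΣF_x = 0: B_x = 0.
ΣF_y = 0: B_y − 30 − 25 − 25 = 0 → B_y = 80.00 kip.
ΣM about B: M_B − 30·8.3 − 25·11.2 − 25·6.1 = 0 → M_B = 681.5 kip·ft.

B_x = 0, B_y = 80.00 kip, M_B = 681.5 kip·ft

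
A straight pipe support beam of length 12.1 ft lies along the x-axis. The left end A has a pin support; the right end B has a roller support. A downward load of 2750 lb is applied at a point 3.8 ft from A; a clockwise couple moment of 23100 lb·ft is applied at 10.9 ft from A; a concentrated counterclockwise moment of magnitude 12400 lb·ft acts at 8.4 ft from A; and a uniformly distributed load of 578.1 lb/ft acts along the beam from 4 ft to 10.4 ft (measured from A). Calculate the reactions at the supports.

A_x = 0, A_y = 2500 lb, B_y = 3949 lb

Resultant of the distributed load: 578.1 × 6.4 = 3699.84 lb at 7.2 ft from A.
Moments about A: B_y·12.1 − 2750·3.8 − 23100 + 12400 − (578.1·6.4)·7.2 = 0 → B_y = 47788.848/12.1 = 3949.49 ≈ 3949 lb.
ΣF_y = 0: A_y + 3949.49 − 2750 − 578.1·6.4 = 0 → A_y = 2500 lb.
ΣF_x = 0: no horizontal applied forces, so A_x = 0.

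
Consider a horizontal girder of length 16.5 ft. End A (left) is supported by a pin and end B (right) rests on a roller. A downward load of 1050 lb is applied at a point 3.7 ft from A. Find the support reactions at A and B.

A_x = 0, A_y = 814.5 lb, B_y = 235.5 lb

Taking moments about A: B_y·16.5 − 1050·3.7 = 0 → B_y = 3885/16.5 = 235.455 ≈ 235.5 lb.
ΣF_y = 0: A_y + 235.455 − 1050 = 0 → A_y = 814.5 lb.
ΣF_x = 0: no horizontal applied forces, so A_x = 0.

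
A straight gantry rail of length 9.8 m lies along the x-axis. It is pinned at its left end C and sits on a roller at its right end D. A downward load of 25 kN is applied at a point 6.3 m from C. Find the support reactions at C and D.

Taking moments about C: D_y·9.8 − 25·6.3 = 0 → D_y = 157.5/9.8 = 16.0714 ≈ 16.07 kN.
ΣF_y = 0: C_y + 16.0714 − 25 = 0 → C_y = 8.929 kN.
ΣF_x = 0: no horizontal applied forces, so C_x = 0.

C_x = 0, C_y = 8.929 kN, D_y = 16.07 kN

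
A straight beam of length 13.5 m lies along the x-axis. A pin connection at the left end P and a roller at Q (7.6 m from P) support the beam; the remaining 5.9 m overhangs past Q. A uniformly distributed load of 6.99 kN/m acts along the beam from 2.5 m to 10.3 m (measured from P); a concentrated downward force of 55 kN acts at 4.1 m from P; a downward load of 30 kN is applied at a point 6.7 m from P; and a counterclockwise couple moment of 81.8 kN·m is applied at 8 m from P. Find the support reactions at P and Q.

P_x = 0, P_y = 48.25 kN, Q_y = 91.27 kN

Resultant of the distributed load: 6.99 × 7.8 = 54.522 kN at 6.4 m from P.
ΣM about P: Q_y·7.6 − (6.99·7.8)·6.4 − 55·4.1 − 30·6.7 + 81.8 = 0 → Q_y = 693.6408/7.6 = 91.2685 ≈ 91.27 kN.
ΣF_y = 0: P_y + 91.2685 − 6.99·7.8 − 55 − 30 = 0 → P_y = 48.25 kN.
ΣF_x = 0: no horizontal applied forces, so P_x = 0.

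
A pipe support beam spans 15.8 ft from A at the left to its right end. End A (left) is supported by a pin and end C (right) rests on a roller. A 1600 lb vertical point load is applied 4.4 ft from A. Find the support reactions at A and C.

A_x = 0, A_y = 1154 lb, C_y = 445.6 lb

ΣM about A: C_y·15.8 − 1600·4.4 = 0 → C_y = 7040/15.8 = 445.57 ≈ 445.6 lb.
ΣF_y = 0: A_y + 445.57 − 1600 = 0 → A_y = 1154 lb.
ΣF_x = 0: no horizontal applied forces, so A_x = 0.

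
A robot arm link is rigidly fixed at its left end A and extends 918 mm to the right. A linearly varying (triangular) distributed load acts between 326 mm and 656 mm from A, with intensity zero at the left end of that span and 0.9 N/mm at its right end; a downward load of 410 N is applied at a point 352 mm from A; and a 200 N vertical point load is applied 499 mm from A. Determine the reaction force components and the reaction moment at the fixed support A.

Resultant of the triangular load: ½ × 0.9 × 330 = 148.5 N, acting at 546 mm from A (one-third of the span from the peak).
ΣF_x = 0: A_x = 0.
ΣF_y = 0: A_y − ½·0.9·330 − 410 − 200 = 0 → A_y = 758.5 N.
ΣM about A: M_A − (½·0.9·330)·546 − 410·352 − 200·499 = 0 → M_A = 325200 N·mm.

A_x = 0, A_y = 758.5 N, M_A = 325200 N·mm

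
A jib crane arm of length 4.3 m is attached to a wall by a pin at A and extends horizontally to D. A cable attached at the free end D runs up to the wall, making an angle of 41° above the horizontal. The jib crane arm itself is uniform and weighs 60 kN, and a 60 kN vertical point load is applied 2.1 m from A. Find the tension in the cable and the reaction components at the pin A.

T = 90.39 kN, A_x = 68.22 kN, A_y = 60.70 kN

ΣM about A: T·sin41°·4.3 − 60·2.15 − 60·2.1 = 0 → T = 255/(4.3·0.656059) = 90.3918 ≈ 90.39 kN.
ΣF_x = 0: A_x − T·cos41° = 0 → A_x = 90.3918 × 0.75471 = 68.22 kN.
ΣF_y = 0: A_y + T·sin41° − 60 − 60 = 0 → A_y = 120 − 90.3918 × 0.656059 = 60.70 kN.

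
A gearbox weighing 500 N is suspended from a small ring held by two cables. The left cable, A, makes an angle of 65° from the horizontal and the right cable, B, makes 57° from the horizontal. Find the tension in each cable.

ΣF_x = 0: −T_A·cos65° + T_B·cos57° = 0 → T_B = 0.77596·T_A.
ΣF_y = 0: T_A·sin65° + T_B·sin57° = 500.
Substitute: T_A·(0.906308 + 0.77596·0.838671) = 500 → T_A = 321.113 ≈ 321.1 N.
Then T_B = 0.77596 × 321.113 = 249.2 N.

T_A = 321.1 N, T_B = 249.2 N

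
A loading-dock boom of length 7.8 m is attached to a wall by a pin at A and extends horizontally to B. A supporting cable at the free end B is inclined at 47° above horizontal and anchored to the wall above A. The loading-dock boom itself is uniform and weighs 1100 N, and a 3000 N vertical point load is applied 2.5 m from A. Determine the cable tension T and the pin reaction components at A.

T = 2067 N, A_x = 1410 N, A_y = 2588 N

ΣM about A: T·sin47°·7.8 − 1100·3.9 − 3000·2.5 = 0 → T = 11790/(7.8·0.731354) = 2066.77 ≈ 2067 N.
ΣF_x = 0: A_x − T·cos47° = 0 → A_x = 2066.77 × 0.681998 = 1410 N.
ΣF_y = 0: A_y + T·sin47° − 1100 − 3000 = 0 → A_y = 4100 − 2066.77 × 0.731354 = 2588 N.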